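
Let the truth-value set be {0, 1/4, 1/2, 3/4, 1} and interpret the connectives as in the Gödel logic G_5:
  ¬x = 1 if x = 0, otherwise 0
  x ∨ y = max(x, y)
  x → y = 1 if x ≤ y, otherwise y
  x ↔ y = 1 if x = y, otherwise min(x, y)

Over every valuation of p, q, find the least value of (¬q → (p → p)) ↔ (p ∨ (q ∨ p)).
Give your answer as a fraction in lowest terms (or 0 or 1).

Take p = 0, q = 0:
¬q = ¬0 = 1
p → p = 0 → 0 = 1
¬q → (p → p) = 1 → 1 = 1
q ∨ p = 0 ∨ 0 = 0
p ∨ (q ∨ p) = 0 ∨ 0 = 0
(¬q → (p → p)) ↔ (p ∨ (q ∨ p)) = 1 ↔ 0 = 0
No assignment yields a value below 0, so this is the minimum.

0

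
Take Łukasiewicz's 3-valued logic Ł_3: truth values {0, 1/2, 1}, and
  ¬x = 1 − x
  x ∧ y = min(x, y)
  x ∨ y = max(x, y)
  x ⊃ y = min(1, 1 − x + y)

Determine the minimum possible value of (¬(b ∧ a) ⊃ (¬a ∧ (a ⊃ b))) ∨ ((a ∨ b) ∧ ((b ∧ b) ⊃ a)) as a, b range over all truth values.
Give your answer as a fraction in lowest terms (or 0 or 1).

1/2

Take a = 1/2, b = 0:
b ∧ a = 0 ∧ 1/2 = 0
¬(b ∧ a) = ¬0 = 1
¬a = ¬1/2 = 1/2
a ⊃ b = 1/2 ⊃ 0 = 1/2
¬a ∧ (a ⊃ b) = 1/2 ∧ 1/2 = 1/2
¬(b ∧ a) ⊃ (¬a ∧ (a ⊃ b)) = 1 ⊃ 1/2 = 1/2
a ∨ b = 1/2 ∨ 0 = 1/2
b ∧ b = 0 ∧ 0 = 0
(b ∧ b) ⊃ a = 0 ⊃ 1/2 = 1
(a ∨ b) ∧ ((b ∧ b) ⊃ a) = 1/2 ∧ 1 = 1/2
(¬(b ∧ a) ⊃ (¬a ∧ (a ⊃ b))) ∨ ((a ∨ b) ∧ ((b ∧ b) ⊃ a)) = 1/2 ∨ 1/2 = 1/2
No assignment yields a value below 1/2, so this is the minimum.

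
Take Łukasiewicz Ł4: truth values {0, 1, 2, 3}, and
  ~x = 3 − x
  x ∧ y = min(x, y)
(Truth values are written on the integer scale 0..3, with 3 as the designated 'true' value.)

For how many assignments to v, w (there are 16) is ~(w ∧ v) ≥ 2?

12

v = 0, w = 0 ↦ 3  ≥
v = 0, w = 1 ↦ 3  ≥
v = 0, w = 2 ↦ 3  ≥
v = 0, w = 3 ↦ 3  ≥
v = 1, w = 0 ↦ 3  ≥
v = 1, w = 1 ↦ 2  ≥
v = 1, w = 2 ↦ 2  ≥
v = 1, w = 3 ↦ 2  ≥
v = 2, w = 0 ↦ 3  ≥
v = 2, w = 1 ↦ 2  ≥
v = 2, w = 2 ↦ 1  <
v = 2, w = 3 ↦ 1  <
v = 3, w = 0 ↦ 3  ≥
v = 3, w = 1 ↦ 2  ≥
v = 3, w = 2 ↦ 1  <
v = 3, w = 3 ↦ 0  <
So 12 of the 16 assignments meet the threshold.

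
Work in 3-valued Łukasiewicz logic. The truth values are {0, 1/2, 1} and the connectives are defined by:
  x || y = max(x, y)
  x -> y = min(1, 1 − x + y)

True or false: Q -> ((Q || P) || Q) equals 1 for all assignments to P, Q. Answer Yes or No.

P = 0, Q = 0 ↦ 1
P = 0, Q = 1/2 ↦ 1
P = 0, Q = 1 ↦ 1
P = 1/2, Q = 0 ↦ 1
P = 1/2, Q = 1/2 ↦ 1
P = 1/2, Q = 1 ↦ 1
P = 1, Q = 0 ↦ 1
P = 1, Q = 1/2 ↦ 1
P = 1, Q = 1 ↦ 1
Every assignment gives a value ≥ 1.

Yes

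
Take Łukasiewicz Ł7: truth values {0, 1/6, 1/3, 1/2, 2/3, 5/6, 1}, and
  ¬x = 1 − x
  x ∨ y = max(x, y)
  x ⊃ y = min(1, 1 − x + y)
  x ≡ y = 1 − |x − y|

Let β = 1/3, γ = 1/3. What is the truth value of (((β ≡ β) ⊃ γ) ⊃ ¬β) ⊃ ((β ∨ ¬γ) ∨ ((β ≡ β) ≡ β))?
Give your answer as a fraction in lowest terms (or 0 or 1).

2/3

β ≡ β = 1/3 ≡ 1/3 = 1
(β ≡ β) ⊃ γ = 1 ⊃ 1/3 = 1/3
¬β = ¬1/3 = 2/3
((β ≡ β) ⊃ γ) ⊃ ¬β = 1/3 ⊃ 2/3 = 1
¬γ = ¬1/3 = 2/3
β ∨ ¬γ = 1/3 ∨ 2/3 = 2/3
β ≡ β = 1/3 ≡ 1/3 = 1
(β ≡ β) ≡ β = 1 ≡ 1/3 = 1/3
(β ∨ ¬γ) ∨ ((β ≡ β) ≡ β) = 2/3 ∨ 1/3 = 2/3
(((β ≡ β) ⊃ γ) ⊃ ¬β) ⊃ ((β ∨ ¬γ) ∨ ((β ≡ β) ≡ β)) = 1 ⊃ 2/3 = 2/3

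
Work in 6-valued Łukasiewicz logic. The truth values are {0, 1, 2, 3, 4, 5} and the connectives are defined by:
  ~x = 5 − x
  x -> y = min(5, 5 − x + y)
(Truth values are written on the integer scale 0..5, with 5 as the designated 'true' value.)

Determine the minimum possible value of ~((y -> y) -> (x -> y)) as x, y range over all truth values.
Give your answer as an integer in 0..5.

0

Take x = 0, y = 0:
y -> y = 0 -> 0 = 5
x -> y = 0 -> 0 = 5
(y -> y) -> (x -> y) = 5 -> 5 = 5
~((y -> y) -> (x -> y)) = ~5 = 0
No assignment yields a value below 0, so this is the minimum.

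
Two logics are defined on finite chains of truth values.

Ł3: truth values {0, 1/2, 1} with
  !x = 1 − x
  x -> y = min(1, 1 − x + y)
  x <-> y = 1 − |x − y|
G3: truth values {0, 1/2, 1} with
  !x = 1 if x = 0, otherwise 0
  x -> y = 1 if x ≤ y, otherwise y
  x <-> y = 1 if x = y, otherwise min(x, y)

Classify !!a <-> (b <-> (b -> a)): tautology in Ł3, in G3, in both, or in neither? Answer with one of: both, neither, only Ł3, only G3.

In Ł3: at a = 0, b = 1/2 the value is 0 — not a tautology.
In G3: at a = 1/2, b = 0 the value is 0 — not a tautology.

neither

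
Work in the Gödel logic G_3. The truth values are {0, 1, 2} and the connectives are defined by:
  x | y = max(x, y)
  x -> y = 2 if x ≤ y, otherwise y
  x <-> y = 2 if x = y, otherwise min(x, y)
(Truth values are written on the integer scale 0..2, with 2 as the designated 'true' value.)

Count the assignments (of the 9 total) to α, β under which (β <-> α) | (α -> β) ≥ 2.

6

α = 0, β = 0 ↦ 2  ≥
α = 0, β = 1 ↦ 2  ≥
α = 0, β = 2 ↦ 2  ≥
α = 1, β = 0 ↦ 0  <
α = 1, β = 1 ↦ 2  ≥
α = 1, β = 2 ↦ 2  ≥
α = 2, β = 0 ↦ 0  <
α = 2, β = 1 ↦ 1  <
α = 2, β = 2 ↦ 2  ≥
So 6 of the 9 assignments meet the threshold.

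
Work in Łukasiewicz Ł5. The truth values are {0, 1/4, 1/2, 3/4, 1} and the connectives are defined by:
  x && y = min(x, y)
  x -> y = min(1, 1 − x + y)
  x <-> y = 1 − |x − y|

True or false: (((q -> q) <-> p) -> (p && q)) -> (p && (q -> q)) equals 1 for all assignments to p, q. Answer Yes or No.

Counterexample: take p = 0, q = 0.
q -> q = 0 -> 0 = 1
(q -> q) <-> p = 1 <-> 0 = 0
p && q = 0 && 0 = 0
((q -> q) <-> p) -> (p && q) = 0 -> 0 = 1
q -> q = 0 -> 0 = 1
p && (q -> q) = 0 && 1 = 0
(((q -> q) <-> p) -> (p && q)) -> (p && (q -> q)) = 1 -> 0 = 0
This gives 0 ≠ 1.

No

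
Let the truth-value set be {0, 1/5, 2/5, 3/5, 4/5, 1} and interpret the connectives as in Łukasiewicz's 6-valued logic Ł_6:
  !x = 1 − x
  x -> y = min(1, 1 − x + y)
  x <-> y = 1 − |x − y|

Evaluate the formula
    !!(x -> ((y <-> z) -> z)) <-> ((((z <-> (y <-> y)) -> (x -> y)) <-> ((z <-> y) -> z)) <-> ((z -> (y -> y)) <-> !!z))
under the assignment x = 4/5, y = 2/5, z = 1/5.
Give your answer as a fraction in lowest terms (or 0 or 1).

4/5

y <-> z = 2/5 <-> 1/5 = 4/5
(y <-> z) -> z = 4/5 -> 1/5 = 2/5
x -> ((y <-> z) -> z) = 4/5 -> 2/5 = 3/5
!(x -> ((y <-> z) -> z)) = !3/5 = 2/5
!!(x -> ((y <-> z) -> z)) = !2/5 = 3/5
y <-> y = 2/5 <-> 2/5 = 1
z <-> (y <-> y) = 1/5 <-> 1 = 1/5
x -> y = 4/5 -> 2/5 = 3/5
(z <-> (y <-> y)) -> (x -> y) = 1/5 -> 3/5 = 1
z <-> y = 1/5 <-> 2/5 = 4/5
(z <-> y) -> z = 4/5 -> 1/5 = 2/5
((z <-> (y <-> y)) -> (x -> y)) <-> ((z <-> y) -> z) = 1 <-> 2/5 = 2/5
y -> y = 2/5 -> 2/5 = 1
z -> (y -> y) = 1/5 -> 1 = 1
!z = !1/5 = 4/5
!!z = !4/5 = 1/5
(z -> (y -> y)) <-> !!z = 1 <-> 1/5 = 1/5
(((z <-> (y <-> y)) -> (x -> y)) <-> ((z <-> y) -> z)) <-> ((z -> (y -> y)) <-> !!z) = 2/5 <-> 1/5 = 4/5
!!(x -> ((y <-> z) -> z)) <-> ((((z <-> (y <-> y)) -> (x -> y)) <-> ((z <-> y) -> z)) <-> ((z -> (y -> y)) <-> !!z)) = 3/5 <-> 4/5 = 4/5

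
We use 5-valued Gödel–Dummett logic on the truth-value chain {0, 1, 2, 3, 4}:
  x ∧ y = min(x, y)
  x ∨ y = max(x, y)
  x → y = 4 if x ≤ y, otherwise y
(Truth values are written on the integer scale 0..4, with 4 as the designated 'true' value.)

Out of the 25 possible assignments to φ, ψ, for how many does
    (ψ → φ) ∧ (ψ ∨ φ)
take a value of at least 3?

value 4: 5 assignments (counts)
value 3: 5 assignments (counts)
value 2: 5 assignments
value 1: 5 assignments
value 0: 5 assignments
So 10 of the 25 assignments meet the threshold.

10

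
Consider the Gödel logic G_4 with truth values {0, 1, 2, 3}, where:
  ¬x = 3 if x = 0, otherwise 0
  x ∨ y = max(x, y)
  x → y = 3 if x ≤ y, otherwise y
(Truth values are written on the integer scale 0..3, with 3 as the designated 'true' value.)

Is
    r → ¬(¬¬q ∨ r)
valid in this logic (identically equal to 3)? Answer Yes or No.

No

Counterexample: take q = 0, r = 1.
¬q = ¬0 = 3
¬¬q = ¬3 = 0
¬¬q ∨ r = 0 ∨ 1 = 1
¬(¬¬q ∨ r) = ¬1 = 0
r → ¬(¬¬q ∨ r) = 1 → 0 = 0
This gives 0 ≠ 3.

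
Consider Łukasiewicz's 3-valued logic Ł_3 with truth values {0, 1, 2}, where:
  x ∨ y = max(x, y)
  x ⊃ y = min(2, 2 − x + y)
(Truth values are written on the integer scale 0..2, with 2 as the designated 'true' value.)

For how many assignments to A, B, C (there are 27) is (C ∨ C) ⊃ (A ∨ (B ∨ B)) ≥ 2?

22

value 2: 22 assignments (counts)
value 1: 4 assignments
value 0: 1 assignment
So 22 of the 27 assignments meet the threshold.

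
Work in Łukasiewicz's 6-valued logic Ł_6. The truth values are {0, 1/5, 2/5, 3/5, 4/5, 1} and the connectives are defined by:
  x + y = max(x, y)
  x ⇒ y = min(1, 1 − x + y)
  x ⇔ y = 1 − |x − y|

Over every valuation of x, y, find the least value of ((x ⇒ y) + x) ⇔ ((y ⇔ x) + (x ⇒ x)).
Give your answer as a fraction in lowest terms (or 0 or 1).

Take x = 2/5, y = 0:
x ⇒ y = 2/5 ⇒ 0 = 3/5
(x ⇒ y) + x = 3/5 + 2/5 = 3/5
y ⇔ x = 0 ⇔ 2/5 = 3/5
x ⇒ x = 2/5 ⇒ 2/5 = 1
(y ⇔ x) + (x ⇒ x) = 3/5 + 1 = 1
((x ⇒ y) + x) ⇔ ((y ⇔ x) + (x ⇒ x)) = 3/5 ⇔ 1 = 3/5
No assignment yields a value below 3/5, so this is the minimum.

3/5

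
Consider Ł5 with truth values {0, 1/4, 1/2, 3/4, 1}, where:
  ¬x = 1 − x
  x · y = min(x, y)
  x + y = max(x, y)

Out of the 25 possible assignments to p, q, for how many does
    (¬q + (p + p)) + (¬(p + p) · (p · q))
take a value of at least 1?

9

value 1: 9 assignments (counts)
value 3/4: 7 assignments
value 1/2: 5 assignments
value 1/4: 3 assignments
value 0: 1 assignment
So 9 of the 25 assignments meet the threshold.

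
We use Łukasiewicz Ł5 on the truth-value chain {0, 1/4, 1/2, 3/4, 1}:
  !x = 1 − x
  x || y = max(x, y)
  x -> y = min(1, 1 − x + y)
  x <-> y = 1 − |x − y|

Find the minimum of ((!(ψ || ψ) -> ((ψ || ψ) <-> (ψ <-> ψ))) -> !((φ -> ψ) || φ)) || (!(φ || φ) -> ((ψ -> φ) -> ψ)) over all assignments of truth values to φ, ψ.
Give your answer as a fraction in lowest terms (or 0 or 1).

Take φ = 0, ψ = 1/4:
ψ || ψ = 1/4 || 1/4 = 1/4
!(ψ || ψ) = !1/4 = 3/4
ψ || ψ = 1/4 || 1/4 = 1/4
ψ <-> ψ = 1/4 <-> 1/4 = 1
(ψ || ψ) <-> (ψ <-> ψ) = 1/4 <-> 1 = 1/4
!(ψ || ψ) -> ((ψ || ψ) <-> (ψ <-> ψ)) = 3/4 -> 1/4 = 1/2
φ -> ψ = 0 -> 1/4 = 1
(φ -> ψ) || φ = 1 || 0 = 1
!((φ -> ψ) || φ) = !1 = 0
(!(ψ || ψ) -> ((ψ || ψ) <-> (ψ <-> ψ))) -> !((φ -> ψ) || φ) = 1/2 -> 0 = 1/2
φ || φ = 0 || 0 = 0
!(φ || φ) = !0 = 1
ψ -> φ = 1/4 -> 0 = 3/4
(ψ -> φ) -> ψ = 3/4 -> 1/4 = 1/2
!(φ || φ) -> ((ψ -> φ) -> ψ) = 1 -> 1/2 = 1/2
((!(ψ || ψ) -> ((ψ || ψ) <-> (ψ <-> ψ))) -> !((φ -> ψ) || φ)) || (!(φ || φ) -> ((ψ -> φ) -> ψ)) = 1/2 || 1/2 = 1/2
No assignment yields a value below 1/2, so this is the minimum.

1/2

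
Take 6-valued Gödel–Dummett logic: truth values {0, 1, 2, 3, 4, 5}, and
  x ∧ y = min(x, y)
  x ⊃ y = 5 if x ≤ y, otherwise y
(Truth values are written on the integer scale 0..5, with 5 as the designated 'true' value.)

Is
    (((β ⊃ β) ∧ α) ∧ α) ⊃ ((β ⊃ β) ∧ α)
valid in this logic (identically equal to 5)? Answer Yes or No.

At α = 5, β = 3, for instance:
β ⊃ β = 3 ⊃ 3 = 5
(β ⊃ β) ∧ α = 5 ∧ 5 = 5
((β ⊃ β) ∧ α) ∧ α = 5 ∧ 5 = 5
(((β ⊃ β) ∧ α) ∧ α) ⊃ ((β ⊃ β) ∧ α) = 5 ⊃ 5 = 5
and checking the remaining 35 assignments likewise gives ≥ 5 in every case.

Yes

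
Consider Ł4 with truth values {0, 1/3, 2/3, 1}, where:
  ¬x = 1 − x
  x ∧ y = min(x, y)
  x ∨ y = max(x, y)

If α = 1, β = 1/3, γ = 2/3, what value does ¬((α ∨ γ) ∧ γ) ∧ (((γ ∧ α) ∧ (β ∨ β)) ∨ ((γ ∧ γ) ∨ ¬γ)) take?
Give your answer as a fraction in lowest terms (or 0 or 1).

α ∨ γ = 1 ∨ 2/3 = 1
(α ∨ γ) ∧ γ = 1 ∧ 2/3 = 2/3
¬((α ∨ γ) ∧ γ) = ¬2/3 = 1/3
γ ∧ α = 2/3 ∧ 1 = 2/3
β ∨ β = 1/3 ∨ 1/3 = 1/3
(γ ∧ α) ∧ (β ∨ β) = 2/3 ∧ 1/3 = 1/3
γ ∧ γ = 2/3 ∧ 2/3 = 2/3
¬γ = ¬2/3 = 1/3
(γ ∧ γ) ∨ ¬γ = 2/3 ∨ 1/3 = 2/3
((γ ∧ α) ∧ (β ∨ β)) ∨ ((γ ∧ γ) ∨ ¬γ) = 1/3 ∨ 2/3 = 2/3
¬((α ∨ γ) ∧ γ) ∧ (((γ ∧ α) ∧ (β ∨ β)) ∨ ((γ ∧ γ) ∨ ¬γ)) = 1/3 ∧ 2/3 = 1/3

1/3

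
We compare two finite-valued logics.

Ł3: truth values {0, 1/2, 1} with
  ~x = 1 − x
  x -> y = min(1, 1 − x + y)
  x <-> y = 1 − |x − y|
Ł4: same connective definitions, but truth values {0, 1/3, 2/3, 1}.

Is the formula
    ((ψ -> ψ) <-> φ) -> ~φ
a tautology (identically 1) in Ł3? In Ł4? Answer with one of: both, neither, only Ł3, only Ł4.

neither

In Ł3: at φ = 1, ψ = 0 the value is 0 — not a tautology.
In Ł4: at φ = 2/3, ψ = 0 the value is 2/3 — not a tautology.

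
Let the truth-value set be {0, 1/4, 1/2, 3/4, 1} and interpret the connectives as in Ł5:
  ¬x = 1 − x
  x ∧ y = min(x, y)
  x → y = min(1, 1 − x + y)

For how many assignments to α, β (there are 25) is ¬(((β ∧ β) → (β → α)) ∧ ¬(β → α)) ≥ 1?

value 1: 16 assignments (counts)
value 3/4: 5 assignments
value 1/2: 4 assignments
So 16 of the 25 assignments meet the threshold.

16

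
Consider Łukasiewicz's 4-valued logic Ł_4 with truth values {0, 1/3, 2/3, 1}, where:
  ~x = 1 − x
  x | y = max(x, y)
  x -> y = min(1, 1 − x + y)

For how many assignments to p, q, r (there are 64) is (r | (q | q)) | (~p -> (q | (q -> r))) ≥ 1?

value 1: 61 assignments (counts)
value 2/3: 3 assignments
So 61 of the 64 assignments meet the threshold.

61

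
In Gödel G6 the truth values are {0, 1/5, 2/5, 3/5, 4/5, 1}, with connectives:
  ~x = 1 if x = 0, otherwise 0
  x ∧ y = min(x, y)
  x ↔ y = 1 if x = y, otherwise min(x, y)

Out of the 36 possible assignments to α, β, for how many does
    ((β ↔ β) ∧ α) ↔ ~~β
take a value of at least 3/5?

16

value 1: 6 assignments (counts)
value 4/5: 5 assignments (counts)
value 3/5: 5 assignments (counts)
value 2/5: 5 assignments
value 1/5: 5 assignments
value 0: 10 assignments
So 16 of the 36 assignments meet the threshold.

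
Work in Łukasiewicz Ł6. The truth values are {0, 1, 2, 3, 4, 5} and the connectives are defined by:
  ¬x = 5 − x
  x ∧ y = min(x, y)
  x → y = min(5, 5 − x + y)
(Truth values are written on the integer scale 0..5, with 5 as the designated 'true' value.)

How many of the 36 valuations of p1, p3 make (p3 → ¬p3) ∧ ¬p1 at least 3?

value 5: 3 assignments (counts)
value 4: 5 assignments (counts)
value 3: 4 assignments (counts)
value 2: 8 assignments
value 1: 5 assignments
value 0: 11 assignments
So 12 of the 36 assignments meet the threshold.

12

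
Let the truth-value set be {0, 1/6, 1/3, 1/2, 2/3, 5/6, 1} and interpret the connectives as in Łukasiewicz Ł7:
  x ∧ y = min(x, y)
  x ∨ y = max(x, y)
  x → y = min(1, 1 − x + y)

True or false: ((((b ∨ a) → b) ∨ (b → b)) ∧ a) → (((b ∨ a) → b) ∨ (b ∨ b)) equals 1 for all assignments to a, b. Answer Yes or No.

Counterexample: take a = 2/3, b = 0.
b ∨ a = 0 ∨ 2/3 = 2/3
(b ∨ a) → b = 2/3 → 0 = 1/3
b → b = 0 → 0 = 1
((b ∨ a) → b) ∨ (b → b) = 1/3 ∨ 1 = 1
(((b ∨ a) → b) ∨ (b → b)) ∧ a = 1 ∧ 2/3 = 2/3
b ∨ a = 0 ∨ 2/3 = 2/3
(b ∨ a) → b = 2/3 → 0 = 1/3
b ∨ b = 0 ∨ 0 = 0
((b ∨ a) → b) ∨ (b ∨ b) = 1/3 ∨ 0 = 1/3
((((b ∨ a) → b) ∨ (b → b)) ∧ a) → (((b ∨ a) → b) ∨ (b ∨ b)) = 2/3 → 1/3 = 2/3
This gives 2/3 ≠ 1.

No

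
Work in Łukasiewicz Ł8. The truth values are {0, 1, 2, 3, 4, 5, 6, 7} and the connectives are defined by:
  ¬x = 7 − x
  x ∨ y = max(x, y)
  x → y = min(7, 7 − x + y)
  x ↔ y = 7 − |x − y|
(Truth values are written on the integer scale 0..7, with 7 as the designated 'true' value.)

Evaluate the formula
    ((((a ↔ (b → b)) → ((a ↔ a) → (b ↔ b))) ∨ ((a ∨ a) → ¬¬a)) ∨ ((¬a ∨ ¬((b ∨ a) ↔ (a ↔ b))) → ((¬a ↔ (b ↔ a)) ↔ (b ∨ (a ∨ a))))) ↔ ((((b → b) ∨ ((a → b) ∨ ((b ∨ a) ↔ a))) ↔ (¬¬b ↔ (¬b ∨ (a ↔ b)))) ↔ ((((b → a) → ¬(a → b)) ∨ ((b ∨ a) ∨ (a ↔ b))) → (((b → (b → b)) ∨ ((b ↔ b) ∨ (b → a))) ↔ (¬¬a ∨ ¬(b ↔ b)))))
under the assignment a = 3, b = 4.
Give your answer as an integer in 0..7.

6

b → b = 4 → 4 = 7
a ↔ (b → b) = 3 ↔ 7 = 3
a ↔ a = 3 ↔ 3 = 7
b ↔ b = 4 ↔ 4 = 7
(a ↔ a) → (b ↔ b) = 7 → 7 = 7
(a ↔ (b → b)) → ((a ↔ a) → (b ↔ b)) = 3 → 7 = 7
a ∨ a = 3 ∨ 3 = 3
¬a = ¬3 = 4
¬¬a = ¬4 = 3
(a ∨ a) → ¬¬a = 3 → 3 = 7
((a ↔ (b → b)) → ((a ↔ a) → (b ↔ b))) ∨ ((a ∨ a) → ¬¬a) = 7 ∨ 7 = 7
¬a = ¬3 = 4
b ∨ a = 4 ∨ 3 = 4
a ↔ b = 3 ↔ 4 = 6
(b ∨ a) ↔ (a ↔ b) = 4 ↔ 6 = 5
¬((b ∨ a) ↔ (a ↔ b)) = ¬5 = 2
¬a ∨ ¬((b ∨ a) ↔ (a ↔ b)) = 4 ∨ 2 = 4
¬a = ¬3 = 4
b ↔ a = 4 ↔ 3 = 6
¬a ↔ (b ↔ a) = 4 ↔ 6 = 5
a ∨ a = 3 ∨ 3 = 3
b ∨ (a ∨ a) = 4 ∨ 3 = 4
(¬a ↔ (b ↔ a)) ↔ (b ∨ (a ∨ a)) = 5 ↔ 4 = 6
(¬a ∨ ¬((b ∨ a) ↔ (a ↔ b))) → ((¬a ↔ (b ↔ a)) ↔ (b ∨ (a ∨ a))) = 4 → 6 = 7
(((a ↔ (b → b)) → ((a ↔ a) → (b ↔ b))) ∨ ((a ∨ a) → ¬¬a)) ∨ ((¬a ∨ ¬((b ∨ a) ↔ (a ↔ b))) → ((¬a ↔ (b ↔ a)) ↔ (b ∨ (a ∨ a)))) = 7 ∨ 7 = 7
b → b = 4 → 4 = 7
a → b = 3 → 4 = 7
b ∨ a = 4 ∨ 3 = 4
(b ∨ a) ↔ a = 4 ↔ 3 = 6
(a → b) ∨ ((b ∨ a) ↔ a) = 7 ∨ 6 = 7
(b → b) ∨ ((a → b) ∨ ((b ∨ a) ↔ a)) = 7 ∨ 7 = 7
¬b = ¬4 = 3
¬¬b = ¬3 = 4
¬b = ¬4 = 3
a ↔ b = 3 ↔ 4 = 6
¬b ∨ (a ↔ b) = 3 ∨ 6 = 6
¬¬b ↔ (¬b ∨ (a ↔ b)) = 4 ↔ 6 = 5
((b → b) ∨ ((a → b) ∨ ((b ∨ a) ↔ a))) ↔ (¬¬b ↔ (¬b ∨ (a ↔ b))) = 7 ↔ 5 = 5
b → a = 4 → 3 = 6
a → b = 3 → 4 = 7
¬(a → b) = ¬7 = 0
(b → a) → ¬(a → b) = 6 → 0 = 1
b ∨ a = 4 ∨ 3 = 4
a ↔ b = 3 ↔ 4 = 6
(b ∨ a) ∨ (a ↔ b) = 4 ∨ 6 = 6
((b → a) → ¬(a → b)) ∨ ((b ∨ a) ∨ (a ↔ b)) = 1 ∨ 6 = 6
b → b = 4 → 4 = 7
b → (b → b) = 4 → 7 = 7
b ↔ b = 4 ↔ 4 = 7
b → a = 4 → 3 = 6
(b ↔ b) ∨ (b → a) = 7 ∨ 6 = 7
(b → (b → b)) ∨ ((b ↔ b) ∨ (b → a)) = 7 ∨ 7 = 7
¬a = ¬3 = 4
¬¬a = ¬4 = 3
b ↔ b = 4 ↔ 4 = 7
¬(b ↔ b) = ¬7 = 0
¬¬a ∨ ¬(b ↔ b) = 3 ∨ 0 = 3
((b → (b → b)) ∨ ((b ↔ b) ∨ (b → a))) ↔ (¬¬a ∨ ¬(b ↔ b)) = 7 ↔ 3 = 3
(((b → a) → ¬(a → b)) ∨ ((b ∨ a) ∨ (a ↔ b))) → (((b → (b → b)) ∨ ((b ↔ b) ∨ (b → a))) ↔ (¬¬a ∨ ¬(b ↔ b))) = 6 → 3 = 4
(((b → b) ∨ ((a → b) ∨ ((b ∨ a) ↔ a))) ↔ (¬¬b ↔ (¬b ∨ (a ↔ b)))) ↔ ((((b → a) → ¬(a → b)) ∨ ((b ∨ a) ∨ (a ↔ b))) → (((b → (b → b)) ∨ ((b ↔ b) ∨ (b → a))) ↔ (¬¬a ∨ ¬(b ↔ b)))) = 5 ↔ 4 = 6
((((a ↔ (b → b)) → ((a ↔ a) → (b ↔ b))) ∨ ((a ∨ a) → ¬¬a)) ∨ ((¬a ∨ ¬((b ∨ a) ↔ (a ↔ b))) → ((¬a ↔ (b ↔ a)) ↔ (b ∨ (a ∨ a))))) ↔ ((((b → b) ∨ ((a → b) ∨ ((b ∨ a) ↔ a))) ↔ (¬¬b ↔ (¬b ∨ (a ↔ b)))) ↔ ((((b → a) → ¬(a → b)) ∨ ((b ∨ a) ∨ (a ↔ b))) → (((b → (b → b)) ∨ ((b ↔ b) ∨ (b → a))) ↔ (¬¬a ∨ ¬(b ↔ b))))) = 7 ↔ 6 = 6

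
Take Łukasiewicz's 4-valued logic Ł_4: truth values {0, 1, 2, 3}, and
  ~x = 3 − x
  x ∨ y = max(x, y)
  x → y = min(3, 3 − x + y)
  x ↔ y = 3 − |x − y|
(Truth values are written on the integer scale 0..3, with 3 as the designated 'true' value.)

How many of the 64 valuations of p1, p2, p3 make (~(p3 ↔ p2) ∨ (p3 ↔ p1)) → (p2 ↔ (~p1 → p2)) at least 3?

value 3: 47 assignments (counts)
value 2: 11 assignments
value 1: 5 assignments
value 0: 1 assignment
So 47 of the 64 assignments meet the threshold.

47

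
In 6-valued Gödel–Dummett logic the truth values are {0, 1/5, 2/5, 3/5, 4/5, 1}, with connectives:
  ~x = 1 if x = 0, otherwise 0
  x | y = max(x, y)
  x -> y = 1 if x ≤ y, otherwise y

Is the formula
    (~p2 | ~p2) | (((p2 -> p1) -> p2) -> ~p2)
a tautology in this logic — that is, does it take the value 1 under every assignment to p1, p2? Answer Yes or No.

No

Counterexample: take p1 = 0, p2 = 1/5.
~p2 = ~1/5 = 0
~p2 = ~1/5 = 0
~p2 | ~p2 = 0 | 0 = 0
p2 -> p1 = 1/5 -> 0 = 0
(p2 -> p1) -> p2 = 0 -> 1/5 = 1
~p2 = ~1/5 = 0
((p2 -> p1) -> p2) -> ~p2 = 1 -> 0 = 0
(~p2 | ~p2) | (((p2 -> p1) -> p2) -> ~p2) = 0 | 0 = 0
This gives 0 ≠ 1.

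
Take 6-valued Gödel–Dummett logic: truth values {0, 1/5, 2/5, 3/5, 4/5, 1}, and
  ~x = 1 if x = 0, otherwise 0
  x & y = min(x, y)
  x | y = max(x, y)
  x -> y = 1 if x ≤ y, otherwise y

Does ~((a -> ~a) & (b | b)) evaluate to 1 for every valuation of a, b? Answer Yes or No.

Counterexample: take a = 0, b = 1/5.
~a = ~0 = 1
a -> ~a = 0 -> 1 = 1
b | b = 1/5 | 1/5 = 1/5
(a -> ~a) & (b | b) = 1 & 1/5 = 1/5
~((a -> ~a) & (b | b)) = ~1/5 = 0
This gives 0 ≠ 1.

No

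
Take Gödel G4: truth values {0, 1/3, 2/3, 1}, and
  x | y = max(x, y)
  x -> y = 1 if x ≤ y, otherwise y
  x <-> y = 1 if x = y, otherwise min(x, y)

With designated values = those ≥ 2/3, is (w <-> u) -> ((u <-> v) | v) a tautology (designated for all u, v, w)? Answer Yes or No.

No

Counterexample: take u = 0, v = 1/3, w = 0.
w <-> u = 0 <-> 0 = 1
u <-> v = 0 <-> 1/3 = 0
(u <-> v) | v = 0 | 1/3 = 1/3
(w <-> u) -> ((u <-> v) | v) = 1 -> 1/3 = 1/3
This gives 1/3, which is below 2/3.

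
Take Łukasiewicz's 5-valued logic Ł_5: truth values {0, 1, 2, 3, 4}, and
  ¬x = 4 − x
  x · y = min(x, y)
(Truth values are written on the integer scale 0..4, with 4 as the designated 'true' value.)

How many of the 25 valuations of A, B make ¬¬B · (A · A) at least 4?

value 4: 1 assignment (counts)
value 3: 3 assignments
value 2: 5 assignments
value 1: 7 assignments
value 0: 9 assignments
So 1 of the 25 assignments meets the threshold.

1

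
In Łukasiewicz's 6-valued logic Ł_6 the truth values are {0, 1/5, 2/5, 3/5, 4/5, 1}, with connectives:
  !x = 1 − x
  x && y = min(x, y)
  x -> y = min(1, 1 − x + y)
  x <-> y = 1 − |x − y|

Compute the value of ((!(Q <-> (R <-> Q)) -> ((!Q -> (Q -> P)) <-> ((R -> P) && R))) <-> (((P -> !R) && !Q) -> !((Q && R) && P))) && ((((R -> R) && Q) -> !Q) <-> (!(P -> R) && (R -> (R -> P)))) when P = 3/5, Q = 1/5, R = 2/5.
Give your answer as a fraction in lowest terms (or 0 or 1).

R <-> Q = 2/5 <-> 1/5 = 4/5
Q <-> (R <-> Q) = 1/5 <-> 4/5 = 2/5
!(Q <-> (R <-> Q)) = !2/5 = 3/5
!Q = !1/5 = 4/5
Q -> P = 1/5 -> 3/5 = 1
!Q -> (Q -> P) = 4/5 -> 1 = 1
R -> P = 2/5 -> 3/5 = 1
(R -> P) && R = 1 && 2/5 = 2/5
(!Q -> (Q -> P)) <-> ((R -> P) && R) = 1 <-> 2/5 = 2/5
!(Q <-> (R <-> Q)) -> ((!Q -> (Q -> P)) <-> ((R -> P) && R)) = 3/5 -> 2/5 = 4/5
!R = !2/5 = 3/5
P -> !R = 3/5 -> 3/5 = 1
!Q = !1/5 = 4/5
(P -> !R) && !Q = 1 && 4/5 = 4/5
Q && R = 1/5 && 2/5 = 1/5
(Q && R) && P = 1/5 && 3/5 = 1/5
!((Q && R) && P) = !1/5 = 4/5
((P -> !R) && !Q) -> !((Q && R) && P) = 4/5 -> 4/5 = 1
(!(Q <-> (R <-> Q)) -> ((!Q -> (Q -> P)) <-> ((R -> P) && R))) <-> (((P -> !R) && !Q) -> !((Q && R) && P)) = 4/5 <-> 1 = 4/5
R -> R = 2/5 -> 2/5 = 1
(R -> R) && Q = 1 && 1/5 = 1/5
!Q = !1/5 = 4/5
((R -> R) && Q) -> !Q = 1/5 -> 4/5 = 1
P -> R = 3/5 -> 2/5 = 4/5
!(P -> R) = !4/5 = 1/5
R -> P = 2/5 -> 3/5 = 1
R -> (R -> P) = 2/5 -> 1 = 1
!(P -> R) && (R -> (R -> P)) = 1/5 && 1 = 1/5
(((R -> R) && Q) -> !Q) <-> (!(P -> R) && (R -> (R -> P))) = 1 <-> 1/5 = 1/5
((!(Q <-> (R <-> Q)) -> ((!Q -> (Q -> P)) <-> ((R -> P) && R))) <-> (((P -> !R) && !Q) -> !((Q && R) && P))) && ((((R -> R) && Q) -> !Q) <-> (!(P -> R) && (R -> (R -> P)))) = 4/5 && 1/5 = 1/5

1/5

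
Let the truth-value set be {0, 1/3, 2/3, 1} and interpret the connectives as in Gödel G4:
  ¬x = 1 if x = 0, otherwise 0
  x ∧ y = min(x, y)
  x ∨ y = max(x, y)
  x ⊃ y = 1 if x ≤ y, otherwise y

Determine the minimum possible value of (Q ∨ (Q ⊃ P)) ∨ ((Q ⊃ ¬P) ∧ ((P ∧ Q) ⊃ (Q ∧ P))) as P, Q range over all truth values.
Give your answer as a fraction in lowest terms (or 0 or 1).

2/3

Take P = 1/3, Q = 2/3:
Q ⊃ P = 2/3 ⊃ 1/3 = 1/3
Q ∨ (Q ⊃ P) = 2/3 ∨ 1/3 = 2/3
¬P = ¬1/3 = 0
Q ⊃ ¬P = 2/3 ⊃ 0 = 0
P ∧ Q = 1/3 ∧ 2/3 = 1/3
Q ∧ P = 2/3 ∧ 1/3 = 1/3
(P ∧ Q) ⊃ (Q ∧ P) = 1/3 ⊃ 1/3 = 1
(Q ⊃ ¬P) ∧ ((P ∧ Q) ⊃ (Q ∧ P)) = 0 ∧ 1 = 0
(Q ∨ (Q ⊃ P)) ∨ ((Q ⊃ ¬P) ∧ ((P ∧ Q) ⊃ (Q ∧ P))) = 2/3 ∨ 0 = 2/3
No assignment yields a value below 2/3, so this is the minimum.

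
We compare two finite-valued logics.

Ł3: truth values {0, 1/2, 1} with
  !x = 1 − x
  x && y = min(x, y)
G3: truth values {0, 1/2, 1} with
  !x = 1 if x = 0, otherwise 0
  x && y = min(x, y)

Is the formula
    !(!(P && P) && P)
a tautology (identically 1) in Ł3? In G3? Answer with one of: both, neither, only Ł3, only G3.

In Ł3: at P = 1/2 the value is 1/2 — not a tautology.
In G3: every assignment gives 1 — tautology.

only G3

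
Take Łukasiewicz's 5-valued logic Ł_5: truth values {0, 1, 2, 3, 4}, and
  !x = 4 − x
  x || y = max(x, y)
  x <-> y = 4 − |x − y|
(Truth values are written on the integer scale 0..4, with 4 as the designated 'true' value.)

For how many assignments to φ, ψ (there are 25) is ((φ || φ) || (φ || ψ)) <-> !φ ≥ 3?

9

value 4: 5 assignments (counts)
value 3: 4 assignments (counts)
value 2: 8 assignments
value 1: 2 assignments
value 0: 6 assignments
So 9 of the 25 assignments meet the threshold.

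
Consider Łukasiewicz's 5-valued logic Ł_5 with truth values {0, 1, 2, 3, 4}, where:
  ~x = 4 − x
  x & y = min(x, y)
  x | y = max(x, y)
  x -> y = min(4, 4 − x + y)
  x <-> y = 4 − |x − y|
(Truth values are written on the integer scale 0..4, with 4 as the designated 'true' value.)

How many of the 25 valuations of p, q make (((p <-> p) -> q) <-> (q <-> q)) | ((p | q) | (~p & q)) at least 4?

value 4: 9 assignments (counts)
value 3: 7 assignments
value 2: 5 assignments
value 1: 3 assignments
value 0: 1 assignment
So 9 of the 25 assignments meet the threshold.

9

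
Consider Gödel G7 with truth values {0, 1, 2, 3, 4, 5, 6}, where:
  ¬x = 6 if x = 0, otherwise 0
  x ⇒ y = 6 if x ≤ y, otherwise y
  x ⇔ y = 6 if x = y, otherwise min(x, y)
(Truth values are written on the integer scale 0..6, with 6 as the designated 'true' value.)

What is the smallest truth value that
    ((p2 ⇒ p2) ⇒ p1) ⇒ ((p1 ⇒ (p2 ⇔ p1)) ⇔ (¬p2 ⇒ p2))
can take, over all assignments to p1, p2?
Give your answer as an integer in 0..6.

1

Take p1 = 2, p2 = 1:
p2 ⇒ p2 = 1 ⇒ 1 = 6
(p2 ⇒ p2) ⇒ p1 = 6 ⇒ 2 = 2
p2 ⇔ p1 = 1 ⇔ 2 = 1
p1 ⇒ (p2 ⇔ p1) = 2 ⇒ 1 = 1
¬p2 = ¬1 = 0
¬p2 ⇒ p2 = 0 ⇒ 1 = 6
(p1 ⇒ (p2 ⇔ p1)) ⇔ (¬p2 ⇒ p2) = 1 ⇔ 6 = 1
((p2 ⇒ p2) ⇒ p1) ⇒ ((p1 ⇒ (p2 ⇔ p1)) ⇔ (¬p2 ⇒ p2)) = 2 ⇒ 1 = 1
No assignment yields a value below 1, so this is the minimum.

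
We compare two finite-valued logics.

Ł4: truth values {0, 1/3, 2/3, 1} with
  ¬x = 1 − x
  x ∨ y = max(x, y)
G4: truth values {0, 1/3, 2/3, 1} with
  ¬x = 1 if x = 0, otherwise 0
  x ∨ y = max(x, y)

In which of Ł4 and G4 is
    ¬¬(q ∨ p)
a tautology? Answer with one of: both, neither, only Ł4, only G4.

In Ł4: at p = 0, q = 0 the value is 0 — not a tautology.
In G4: at p = 0, q = 0 the value is 0 — not a tautology.

neither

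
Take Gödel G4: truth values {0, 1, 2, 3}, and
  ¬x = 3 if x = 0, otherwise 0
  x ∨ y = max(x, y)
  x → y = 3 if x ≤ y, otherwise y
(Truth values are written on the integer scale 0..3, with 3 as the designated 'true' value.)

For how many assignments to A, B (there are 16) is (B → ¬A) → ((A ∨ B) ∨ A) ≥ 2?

13

A = 0, B = 0 ↦ 0  <
A = 0, B = 1 ↦ 1  <
A = 0, B = 2 ↦ 2  ≥
A = 0, B = 3 ↦ 3  ≥
A = 1, B = 0 ↦ 1  <
A = 1, B = 1 ↦ 3  ≥
A = 1, B = 2 ↦ 3  ≥
A = 1, B = 3 ↦ 3  ≥
A = 2, B = 0 ↦ 2  ≥
A = 2, B = 1 ↦ 3  ≥
A = 2, B = 2 ↦ 3  ≥
A = 2, B = 3 ↦ 3  ≥
A = 3, B = 0 ↦ 3  ≥
A = 3, B = 1 ↦ 3  ≥
A = 3, B = 2 ↦ 3  ≥
A = 3, B = 3 ↦ 3  ≥
So 13 of the 16 assignments meet the threshold.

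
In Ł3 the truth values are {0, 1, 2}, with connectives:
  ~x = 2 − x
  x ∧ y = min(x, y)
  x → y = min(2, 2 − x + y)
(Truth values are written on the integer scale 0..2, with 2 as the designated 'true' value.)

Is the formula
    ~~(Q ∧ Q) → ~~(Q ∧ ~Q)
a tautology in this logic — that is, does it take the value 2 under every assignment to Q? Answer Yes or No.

No

Counterexample: take Q = 2.
Q ∧ Q = 2 ∧ 2 = 2
~(Q ∧ Q) = ~2 = 0
~~(Q ∧ Q) = ~0 = 2
~Q = ~2 = 0
Q ∧ ~Q = 2 ∧ 0 = 0
~(Q ∧ ~Q) = ~0 = 2
~~(Q ∧ ~Q) = ~2 = 0
~~(Q ∧ Q) → ~~(Q ∧ ~Q) = 2 → 0 = 0
This gives 0 ≠ 2.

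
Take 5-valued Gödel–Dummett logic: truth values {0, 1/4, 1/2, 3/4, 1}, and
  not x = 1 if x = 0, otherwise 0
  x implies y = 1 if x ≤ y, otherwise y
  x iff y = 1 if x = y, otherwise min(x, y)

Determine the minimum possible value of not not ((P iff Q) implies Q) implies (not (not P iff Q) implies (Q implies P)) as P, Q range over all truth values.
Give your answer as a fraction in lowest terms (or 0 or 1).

Take P = 1/4, Q = 1/2:
P iff Q = 1/4 iff 1/2 = 1/4
(P iff Q) implies Q = 1/4 implies 1/2 = 1
not ((P iff Q) implies Q) = not 1 = 0
not not ((P iff Q) implies Q) = not 0 = 1
not P = not 1/4 = 0
not P iff Q = 0 iff 1/2 = 0
not (not P iff Q) = not 0 = 1
Q implies P = 1/2 implies 1/4 = 1/4
not (not P iff Q) implies (Q implies P) = 1 implies 1/4 = 1/4
not not ((P iff Q) implies Q) implies (not (not P iff Q) implies (Q implies P)) = 1 implies 1/4 = 1/4
No assignment yields a value below 1/4, so this is the minimum.

1/4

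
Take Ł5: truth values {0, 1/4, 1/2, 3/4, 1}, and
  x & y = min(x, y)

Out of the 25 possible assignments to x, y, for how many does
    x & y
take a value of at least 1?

value 1: 1 assignment (counts)
value 3/4: 3 assignments
value 1/2: 5 assignments
value 1/4: 7 assignments
value 0: 9 assignments
So 1 of the 25 assignments meets the threshold.

1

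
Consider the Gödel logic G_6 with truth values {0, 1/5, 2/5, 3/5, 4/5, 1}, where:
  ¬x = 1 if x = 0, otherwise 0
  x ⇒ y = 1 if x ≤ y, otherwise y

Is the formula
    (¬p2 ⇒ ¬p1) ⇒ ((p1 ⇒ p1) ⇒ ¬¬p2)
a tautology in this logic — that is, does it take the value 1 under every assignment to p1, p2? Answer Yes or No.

No

Counterexample: take p1 = 0, p2 = 0.
¬p2 = ¬0 = 1
¬p1 = ¬0 = 1
¬p2 ⇒ ¬p1 = 1 ⇒ 1 = 1
p1 ⇒ p1 = 0 ⇒ 0 = 1
¬p2 = ¬0 = 1
¬¬p2 = ¬1 = 0
(p1 ⇒ p1) ⇒ ¬¬p2 = 1 ⇒ 0 = 0
(¬p2 ⇒ ¬p1) ⇒ ((p1 ⇒ p1) ⇒ ¬¬p2) = 1 ⇒ 0 = 0
This gives 0 ≠ 1.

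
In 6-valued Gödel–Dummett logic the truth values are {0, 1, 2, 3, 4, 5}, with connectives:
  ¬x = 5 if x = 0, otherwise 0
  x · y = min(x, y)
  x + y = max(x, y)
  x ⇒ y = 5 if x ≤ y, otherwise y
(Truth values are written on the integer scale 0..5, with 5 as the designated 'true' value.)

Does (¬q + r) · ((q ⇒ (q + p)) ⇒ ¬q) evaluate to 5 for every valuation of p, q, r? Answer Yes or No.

Counterexample: take p = 0, q = 1, r = 0.
¬q = ¬1 = 0
¬q + r = 0 + 0 = 0
q + p = 1 + 0 = 1
q ⇒ (q + p) = 1 ⇒ 1 = 5
¬q = ¬1 = 0
(q ⇒ (q + p)) ⇒ ¬q = 5 ⇒ 0 = 0
(¬q + r) · ((q ⇒ (q + p)) ⇒ ¬q) = 0 · 0 = 0
This gives 0 ≠ 5.

No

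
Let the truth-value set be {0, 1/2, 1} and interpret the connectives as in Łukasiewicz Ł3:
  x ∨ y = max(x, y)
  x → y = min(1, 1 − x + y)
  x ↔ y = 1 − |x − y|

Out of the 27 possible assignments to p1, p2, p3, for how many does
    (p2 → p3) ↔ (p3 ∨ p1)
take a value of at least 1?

value 1: 16 assignments (counts)
value 1/2: 9 assignments
value 0: 2 assignments
So 16 of the 27 assignments meet the threshold.

16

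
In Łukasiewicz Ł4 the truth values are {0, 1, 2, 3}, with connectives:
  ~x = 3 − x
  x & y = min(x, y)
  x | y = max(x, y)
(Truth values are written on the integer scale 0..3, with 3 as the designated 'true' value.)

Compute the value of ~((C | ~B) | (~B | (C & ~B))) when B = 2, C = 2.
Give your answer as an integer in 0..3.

1

~B = ~2 = 1
C | ~B = 2 | 1 = 2
~B = ~2 = 1
~B = ~2 = 1
C & ~B = 2 & 1 = 1
~B | (C & ~B) = 1 | 1 = 1
(C | ~B) | (~B | (C & ~B)) = 2 | 1 = 2
~((C | ~B) | (~B | (C & ~B))) = ~2 = 1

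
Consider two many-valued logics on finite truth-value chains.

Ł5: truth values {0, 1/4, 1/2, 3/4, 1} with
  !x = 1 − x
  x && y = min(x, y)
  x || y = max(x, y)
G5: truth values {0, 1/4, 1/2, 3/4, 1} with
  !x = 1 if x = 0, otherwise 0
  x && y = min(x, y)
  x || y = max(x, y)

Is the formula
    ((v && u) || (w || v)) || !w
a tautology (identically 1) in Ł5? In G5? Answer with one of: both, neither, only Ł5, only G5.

In Ł5: at u = 0, v = 0, w = 1/4 the value is 3/4 — not a tautology.
In G5: at u = 0, v = 0, w = 1/4 the value is 1/4 — not a tautology.

neither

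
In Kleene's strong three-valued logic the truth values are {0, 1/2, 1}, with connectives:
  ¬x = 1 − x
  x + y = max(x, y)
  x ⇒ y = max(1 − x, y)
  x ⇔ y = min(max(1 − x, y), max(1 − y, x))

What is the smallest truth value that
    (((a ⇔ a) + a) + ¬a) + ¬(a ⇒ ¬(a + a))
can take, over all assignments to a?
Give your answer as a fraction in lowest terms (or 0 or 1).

Take a = 1/2:
a ⇔ a = 1/2 ⇔ 1/2 = 1/2
(a ⇔ a) + a = 1/2 + 1/2 = 1/2
¬a = ¬1/2 = 1/2
((a ⇔ a) + a) + ¬a = 1/2 + 1/2 = 1/2
a + a = 1/2 + 1/2 = 1/2
¬(a + a) = ¬1/2 = 1/2
a ⇒ ¬(a + a) = 1/2 ⇒ 1/2 = 1/2
¬(a ⇒ ¬(a + a)) = ¬1/2 = 1/2
(((a ⇔ a) + a) + ¬a) + ¬(a ⇒ ¬(a + a)) = 1/2 + 1/2 = 1/2
No assignment yields a value below 1/2, so this is the minimum.

1/2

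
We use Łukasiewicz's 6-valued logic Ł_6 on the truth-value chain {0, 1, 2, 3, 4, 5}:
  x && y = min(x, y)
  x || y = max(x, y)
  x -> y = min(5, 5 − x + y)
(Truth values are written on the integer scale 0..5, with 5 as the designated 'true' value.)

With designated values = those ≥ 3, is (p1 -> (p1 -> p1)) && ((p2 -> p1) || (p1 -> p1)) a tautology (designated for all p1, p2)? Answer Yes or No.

Yes

At p1 = 3, p2 = 4, for instance:
p1 -> p1 = 3 -> 3 = 5
p1 -> (p1 -> p1) = 3 -> 5 = 5
p2 -> p1 = 4 -> 3 = 4
p1 -> p1 = 3 -> 3 = 5
(p2 -> p1) || (p1 -> p1) = 4 || 5 = 5
(p1 -> (p1 -> p1)) && ((p2 -> p1) || (p1 -> p1)) = 5 && 5 = 5
and checking the remaining 35 assignments likewise gives ≥ 3 in every case.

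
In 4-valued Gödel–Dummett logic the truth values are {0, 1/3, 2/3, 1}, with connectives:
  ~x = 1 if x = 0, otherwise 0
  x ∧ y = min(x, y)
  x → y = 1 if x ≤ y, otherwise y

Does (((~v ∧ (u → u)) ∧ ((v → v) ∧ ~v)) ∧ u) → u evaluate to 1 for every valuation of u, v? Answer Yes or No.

u = 0, v = 0 ↦ 1
u = 0, v = 1/3 ↦ 1
u = 0, v = 2/3 ↦ 1
u = 0, v = 1 ↦ 1
u = 1/3, v = 0 ↦ 1
u = 1/3, v = 1/3 ↦ 1
u = 1/3, v = 2/3 ↦ 1
u = 1/3, v = 1 ↦ 1
u = 2/3, v = 0 ↦ 1
u = 2/3, v = 1/3 ↦ 1
u = 2/3, v = 2/3 ↦ 1
u = 2/3, v = 1 ↦ 1
u = 1, v = 0 ↦ 1
u = 1, v = 1/3 ↦ 1
u = 1, v = 2/3 ↦ 1
u = 1, v = 1 ↦ 1
Every assignment gives a value ≥ 1.

Yes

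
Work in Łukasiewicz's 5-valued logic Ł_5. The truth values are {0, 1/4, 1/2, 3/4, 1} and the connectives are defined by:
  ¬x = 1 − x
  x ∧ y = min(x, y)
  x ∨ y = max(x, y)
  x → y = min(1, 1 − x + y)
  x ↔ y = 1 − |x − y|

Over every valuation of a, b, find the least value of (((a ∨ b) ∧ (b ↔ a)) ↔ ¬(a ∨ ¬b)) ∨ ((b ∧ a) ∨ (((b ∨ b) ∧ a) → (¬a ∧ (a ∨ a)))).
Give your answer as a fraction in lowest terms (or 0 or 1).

1/2

Take a = 1, b = 1/2:
a ∨ b = 1 ∨ 1/2 = 1
b ↔ a = 1/2 ↔ 1 = 1/2
(a ∨ b) ∧ (b ↔ a) = 1 ∧ 1/2 = 1/2
¬b = ¬1/2 = 1/2
a ∨ ¬b = 1 ∨ 1/2 = 1
¬(a ∨ ¬b) = ¬1 = 0
((a ∨ b) ∧ (b ↔ a)) ↔ ¬(a ∨ ¬b) = 1/2 ↔ 0 = 1/2
b ∧ a = 1/2 ∧ 1 = 1/2
b ∨ b = 1/2 ∨ 1/2 = 1/2
(b ∨ b) ∧ a = 1/2 ∧ 1 = 1/2
¬a = ¬1 = 0
a ∨ a = 1 ∨ 1 = 1
¬a ∧ (a ∨ a) = 0 ∧ 1 = 0
((b ∨ b) ∧ a) → (¬a ∧ (a ∨ a)) = 1/2 → 0 = 1/2
(b ∧ a) ∨ (((b ∨ b) ∧ a) → (¬a ∧ (a ∨ a))) = 1/2 ∨ 1/2 = 1/2
(((a ∨ b) ∧ (b ↔ a)) ↔ ¬(a ∨ ¬b)) ∨ ((b ∧ a) ∨ (((b ∨ b) ∧ a) → (¬a ∧ (a ∨ a)))) = 1/2 ∨ 1/2 = 1/2
No assignment yields a value below 1/2, so this is the minimum.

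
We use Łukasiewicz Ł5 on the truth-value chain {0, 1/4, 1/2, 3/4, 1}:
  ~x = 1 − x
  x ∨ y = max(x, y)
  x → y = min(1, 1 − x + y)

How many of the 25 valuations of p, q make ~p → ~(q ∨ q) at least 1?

15

value 1: 15 assignments (counts)
value 3/4: 4 assignments
value 1/2: 3 assignments
value 1/4: 2 assignments
value 0: 1 assignment
So 15 of the 25 assignments meet the threshold.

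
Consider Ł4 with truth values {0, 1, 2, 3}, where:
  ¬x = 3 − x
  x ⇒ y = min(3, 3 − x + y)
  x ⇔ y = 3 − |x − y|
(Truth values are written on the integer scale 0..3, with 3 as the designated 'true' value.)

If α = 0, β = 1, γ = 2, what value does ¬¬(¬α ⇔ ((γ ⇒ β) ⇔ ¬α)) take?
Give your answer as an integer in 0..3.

2

¬α = ¬0 = 3
γ ⇒ β = 2 ⇒ 1 = 2
¬α = ¬0 = 3
(γ ⇒ β) ⇔ ¬α = 2 ⇔ 3 = 2
¬α ⇔ ((γ ⇒ β) ⇔ ¬α) = 3 ⇔ 2 = 2
¬(¬α ⇔ ((γ ⇒ β) ⇔ ¬α)) = ¬2 = 1
¬¬(¬α ⇔ ((γ ⇒ β) ⇔ ¬α)) = ¬1 = 2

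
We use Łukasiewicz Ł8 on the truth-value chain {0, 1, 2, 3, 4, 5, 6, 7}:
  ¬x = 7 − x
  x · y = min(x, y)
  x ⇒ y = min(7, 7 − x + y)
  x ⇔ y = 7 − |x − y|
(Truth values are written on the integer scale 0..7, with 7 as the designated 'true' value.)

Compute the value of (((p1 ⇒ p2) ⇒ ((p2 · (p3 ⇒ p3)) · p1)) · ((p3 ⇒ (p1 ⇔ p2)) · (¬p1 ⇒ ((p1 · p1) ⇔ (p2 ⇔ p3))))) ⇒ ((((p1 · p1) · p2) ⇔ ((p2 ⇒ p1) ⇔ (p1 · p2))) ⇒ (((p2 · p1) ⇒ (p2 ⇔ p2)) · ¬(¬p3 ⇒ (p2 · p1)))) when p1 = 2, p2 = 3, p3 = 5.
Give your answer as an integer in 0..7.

p1 ⇒ p2 = 2 ⇒ 3 = 7
p3 ⇒ p3 = 5 ⇒ 5 = 7
p2 · (p3 ⇒ p3) = 3 · 7 = 3
(p2 · (p3 ⇒ p3)) · p1 = 3 · 2 = 2
(p1 ⇒ p2) ⇒ ((p2 · (p3 ⇒ p3)) · p1) = 7 ⇒ 2 = 2
p1 ⇔ p2 = 2 ⇔ 3 = 6
p3 ⇒ (p1 ⇔ p2) = 5 ⇒ 6 = 7
¬p1 = ¬2 = 5
p1 · p1 = 2 · 2 = 2
p2 ⇔ p3 = 3 ⇔ 5 = 5
(p1 · p1) ⇔ (p2 ⇔ p3) = 2 ⇔ 5 = 4
¬p1 ⇒ ((p1 · p1) ⇔ (p2 ⇔ p3)) = 5 ⇒ 4 = 6
(p3 ⇒ (p1 ⇔ p2)) · (¬p1 ⇒ ((p1 · p1) ⇔ (p2 ⇔ p3))) = 7 · 6 = 6
((p1 ⇒ p2) ⇒ ((p2 · (p3 ⇒ p3)) · p1)) · ((p3 ⇒ (p1 ⇔ p2)) · (¬p1 ⇒ ((p1 · p1) ⇔ (p2 ⇔ p3)))) = 2 · 6 = 2
p1 · p1 = 2 · 2 = 2
(p1 · p1) · p2 = 2 · 3 = 2
p2 ⇒ p1 = 3 ⇒ 2 = 6
p1 · p2 = 2 · 3 = 2
(p2 ⇒ p1) ⇔ (p1 · p2) = 6 ⇔ 2 = 3
((p1 · p1) · p2) ⇔ ((p2 ⇒ p1) ⇔ (p1 · p2)) = 2 ⇔ 3 = 6
p2 · p1 = 3 · 2 = 2
p2 ⇔ p2 = 3 ⇔ 3 = 7
(p2 · p1) ⇒ (p2 ⇔ p2) = 2 ⇒ 7 = 7
¬p3 = ¬5 = 2
p2 · p1 = 3 · 2 = 2
¬p3 ⇒ (p2 · p1) = 2 ⇒ 2 = 7
¬(¬p3 ⇒ (p2 · p1)) = ¬7 = 0
((p2 · p1) ⇒ (p2 ⇔ p2)) · ¬(¬p3 ⇒ (p2 · p1)) = 7 · 0 = 0
(((p1 · p1) · p2) ⇔ ((p2 ⇒ p1) ⇔ (p1 · p2))) ⇒ (((p2 · p1) ⇒ (p2 ⇔ p2)) · ¬(¬p3 ⇒ (p2 · p1))) = 6 ⇒ 0 = 1
(((p1 ⇒ p2) ⇒ ((p2 · (p3 ⇒ p3)) · p1)) · ((p3 ⇒ (p1 ⇔ p2)) · (¬p1 ⇒ ((p1 · p1) ⇔ (p2 ⇔ p3))))) ⇒ ((((p1 · p1) · p2) ⇔ ((p2 ⇒ p1) ⇔ (p1 · p2))) ⇒ (((p2 · p1) ⇒ (p2 ⇔ p2)) · ¬(¬p3 ⇒ (p2 · p1)))) = 2 ⇒ 1 = 6

6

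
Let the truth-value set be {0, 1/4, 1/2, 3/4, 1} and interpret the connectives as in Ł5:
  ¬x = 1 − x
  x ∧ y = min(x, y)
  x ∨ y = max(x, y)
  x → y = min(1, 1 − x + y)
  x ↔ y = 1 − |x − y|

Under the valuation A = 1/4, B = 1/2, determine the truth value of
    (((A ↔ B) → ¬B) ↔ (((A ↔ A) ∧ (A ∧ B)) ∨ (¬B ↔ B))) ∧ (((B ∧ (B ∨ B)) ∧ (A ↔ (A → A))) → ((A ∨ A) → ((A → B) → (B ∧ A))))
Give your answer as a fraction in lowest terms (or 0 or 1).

A ↔ B = 1/4 ↔ 1/2 = 3/4
¬B = ¬1/2 = 1/2
(A ↔ B) → ¬B = 3/4 → 1/2 = 3/4
A ↔ A = 1/4 ↔ 1/4 = 1
A ∧ B = 1/4 ∧ 1/2 = 1/4
(A ↔ A) ∧ (A ∧ B) = 1 ∧ 1/4 = 1/4
¬B = ¬1/2 = 1/2
¬B ↔ B = 1/2 ↔ 1/2 = 1
((A ↔ A) ∧ (A ∧ B)) ∨ (¬B ↔ B) = 1/4 ∨ 1 = 1
((A ↔ B) → ¬B) ↔ (((A ↔ A) ∧ (A ∧ B)) ∨ (¬B ↔ B)) = 3/4 ↔ 1 = 3/4
B ∨ B = 1/2 ∨ 1/2 = 1/2
B ∧ (B ∨ B) = 1/2 ∧ 1/2 = 1/2
A → A = 1/4 → 1/4 = 1
A ↔ (A → A) = 1/4 ↔ 1 = 1/4
(B ∧ (B ∨ B)) ∧ (A ↔ (A → A)) = 1/2 ∧ 1/4 = 1/4
A ∨ A = 1/4 ∨ 1/4 = 1/4
A → B = 1/4 → 1/2 = 1
B ∧ A = 1/2 ∧ 1/4 = 1/4
(A → B) → (B ∧ A) = 1 → 1/4 = 1/4
(A ∨ A) → ((A → B) → (B ∧ A)) = 1/4 → 1/4 = 1
((B ∧ (B ∨ B)) ∧ (A ↔ (A → A))) → ((A ∨ A) → ((A → B) → (B ∧ A))) = 1/4 → 1 = 1
(((A ↔ B) → ¬B) ↔ (((A ↔ A) ∧ (A ∧ B)) ∨ (¬B ↔ B))) ∧ (((B ∧ (B ∨ B)) ∧ (A ↔ (A → A))) → ((A ∨ A) → ((A → B) → (B ∧ A)))) = 3/4 ∧ 1 = 3/4

3/4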